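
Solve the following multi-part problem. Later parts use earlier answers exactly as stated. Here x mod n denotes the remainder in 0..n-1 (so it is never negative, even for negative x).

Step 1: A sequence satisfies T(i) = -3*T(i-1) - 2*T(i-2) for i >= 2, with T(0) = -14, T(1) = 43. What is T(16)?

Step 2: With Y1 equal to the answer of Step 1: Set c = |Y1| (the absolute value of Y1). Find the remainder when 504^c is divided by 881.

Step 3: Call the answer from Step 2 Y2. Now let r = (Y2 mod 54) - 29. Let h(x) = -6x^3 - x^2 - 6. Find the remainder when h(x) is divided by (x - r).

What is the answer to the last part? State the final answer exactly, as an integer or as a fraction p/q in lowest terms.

719

Step 1: T(2) = -3*(43) - 2*(-14) = -101; iterating: T(2)=-101, T(3)=217, T(4)=-449, T(5)=913, T(6)=-1841, T(7)=3697, T(8)=-7409, T(9)=14833, T(10)=-29681, T(11)=59377, T(12)=-118769, T(13)=237553, T(14)=-475121, T(15)=950257, T(16)=-1900529; answer -1900529
Step 2: Y1 = -1900529; c = 1900529; squarings mod 881: 504^1=504, 504^2=288, 504^4=130, 504^8=161, 504^16=372, 504^32=67, 504^64=84, 504^128=8, 504^256=64, 504^512=572, 504^1024=333, 504^2048=764, 504^4096=474, 504^8192=21, 504^16384=441, 504^32768=661, 504^65536=826, 504^131072=382, 504^262144=559, 504^524288=607, 504^1048576=191; 504^1900529 = 504^1 * 504^16 * 504^32 * 504^64 * 504^128 * 504^256 * 504^512 * 504^1024 * 504^2048 * 504^4096 * 504^8192 * 504^16384 * 504^32768 * 504^262144 * 504^524288 * 504^1048576 = 24 (mod 881); answer 24
Step 3: Y2 = 24; r = -5; remainder = value at the root: -6*(-5)^3 - 1*(-5)^2 - 6 = (750) + (-25) + (-6) = 719; answer 719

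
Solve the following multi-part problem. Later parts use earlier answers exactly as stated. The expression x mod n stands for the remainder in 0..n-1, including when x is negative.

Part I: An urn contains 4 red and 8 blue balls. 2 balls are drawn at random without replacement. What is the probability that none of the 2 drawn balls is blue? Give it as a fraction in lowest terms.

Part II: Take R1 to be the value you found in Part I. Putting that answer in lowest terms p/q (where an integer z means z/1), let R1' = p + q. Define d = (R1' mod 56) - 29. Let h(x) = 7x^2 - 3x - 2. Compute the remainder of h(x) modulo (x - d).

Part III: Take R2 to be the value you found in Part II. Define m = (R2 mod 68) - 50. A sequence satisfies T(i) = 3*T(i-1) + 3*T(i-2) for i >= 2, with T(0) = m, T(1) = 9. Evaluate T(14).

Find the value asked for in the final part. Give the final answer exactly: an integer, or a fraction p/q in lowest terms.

-145044027

Part I: total draws C(12,2) = 66; favorable C(4,2) = 6; P = 1/11; answer 1/11
Part II: R1 = 1/11; threaded value p + q = 12; d = -17; remainder = value at the root: 7*(-17)^2 - 3*(-17)^1 - 2 = (2023) + (51) + (-2) = 2072; answer 2072
Part III: R2 = 2072; m = -18; T(2) = 3*(9) + 3*(-18) = -27; iterating: T(2)=-27, T(3)=-54, T(4)=-243, T(5)=-891, T(6)=-3402, T(7)=-12879, T(8)=-48843, T(9)=-185166, T(10)=-702027, T(11)=-2661579, T(12)=-10090818, T(13)=-38257191, T(14)=-145044027; answer -145044027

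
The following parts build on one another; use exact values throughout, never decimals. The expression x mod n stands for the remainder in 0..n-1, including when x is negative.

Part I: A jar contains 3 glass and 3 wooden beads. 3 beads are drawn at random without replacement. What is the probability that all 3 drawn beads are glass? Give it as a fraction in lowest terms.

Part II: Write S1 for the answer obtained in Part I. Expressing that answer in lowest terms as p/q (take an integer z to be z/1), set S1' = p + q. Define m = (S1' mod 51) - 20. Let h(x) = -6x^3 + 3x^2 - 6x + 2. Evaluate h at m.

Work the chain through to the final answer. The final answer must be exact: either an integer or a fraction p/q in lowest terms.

Part I: total draws C(6,3) = 20; favorable C(3,3) = 1; P = 1/20; answer 1/20
Part II: S1 = 1/20; threaded value p + q = 21; m = 1; -6*(1)^3 + 3*(1)^2 - 6*(1)^1 + 2 = (-6) + (3) + (-6) + (2) = -7; answer -7

-7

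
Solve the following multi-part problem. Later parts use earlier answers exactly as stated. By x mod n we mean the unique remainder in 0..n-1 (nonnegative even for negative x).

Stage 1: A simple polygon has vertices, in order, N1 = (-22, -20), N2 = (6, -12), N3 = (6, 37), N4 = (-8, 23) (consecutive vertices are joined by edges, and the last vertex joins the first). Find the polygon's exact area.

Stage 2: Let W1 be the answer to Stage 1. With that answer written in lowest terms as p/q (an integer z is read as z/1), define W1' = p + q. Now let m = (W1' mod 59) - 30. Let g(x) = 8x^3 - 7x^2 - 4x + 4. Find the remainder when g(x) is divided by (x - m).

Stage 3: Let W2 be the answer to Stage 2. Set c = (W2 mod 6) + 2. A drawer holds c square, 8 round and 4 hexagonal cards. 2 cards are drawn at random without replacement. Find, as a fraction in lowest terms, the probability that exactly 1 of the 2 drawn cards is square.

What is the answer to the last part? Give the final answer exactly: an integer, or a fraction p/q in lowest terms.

Stage 1: cross terms: (-22*-12 - 6*-20)=384, (6*37 - 6*-12)=294, (6*23 - -8*37)=434, (-8*-20 - -22*23)=666; twice the area = |1778| = 1778; area = 889; answer 889
Stage 2: W1 = 889; threaded value p + q = 890; m = -25; remainder = value at the root: 8*(-25)^3 - 7*(-25)^2 - 4*(-25)^1 + 4 = (-125000) + (-4375) + (100) + (4) = -129271; answer -129271
Stage 3: W2 = -129271; c = 7; total draws C(19,2) = 171; favorable C(7,1)*C(12,1) = 84; P = 28/57; answer 28/57

28/57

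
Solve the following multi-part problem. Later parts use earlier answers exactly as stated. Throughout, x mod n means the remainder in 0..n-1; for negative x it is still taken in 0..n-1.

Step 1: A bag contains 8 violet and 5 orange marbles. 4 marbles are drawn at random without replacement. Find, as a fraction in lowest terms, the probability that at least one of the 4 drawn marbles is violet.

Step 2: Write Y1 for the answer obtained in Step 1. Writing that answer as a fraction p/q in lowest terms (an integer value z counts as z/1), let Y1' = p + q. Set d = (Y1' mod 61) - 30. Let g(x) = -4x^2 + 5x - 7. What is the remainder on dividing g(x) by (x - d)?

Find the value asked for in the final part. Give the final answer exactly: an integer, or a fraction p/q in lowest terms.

-436

Step 1: total draws C(13,4) = 715; complement C(5,4) = 5; favorable 715 - 5 = 710; P = 142/143; answer 142/143
Step 2: Y1 = 142/143; threaded value p + q = 285; d = 11; remainder = value at the root: -4*(11)^2 + 5*(11)^1 - 7 = (-484) + (55) + (-7) = -436; answer -436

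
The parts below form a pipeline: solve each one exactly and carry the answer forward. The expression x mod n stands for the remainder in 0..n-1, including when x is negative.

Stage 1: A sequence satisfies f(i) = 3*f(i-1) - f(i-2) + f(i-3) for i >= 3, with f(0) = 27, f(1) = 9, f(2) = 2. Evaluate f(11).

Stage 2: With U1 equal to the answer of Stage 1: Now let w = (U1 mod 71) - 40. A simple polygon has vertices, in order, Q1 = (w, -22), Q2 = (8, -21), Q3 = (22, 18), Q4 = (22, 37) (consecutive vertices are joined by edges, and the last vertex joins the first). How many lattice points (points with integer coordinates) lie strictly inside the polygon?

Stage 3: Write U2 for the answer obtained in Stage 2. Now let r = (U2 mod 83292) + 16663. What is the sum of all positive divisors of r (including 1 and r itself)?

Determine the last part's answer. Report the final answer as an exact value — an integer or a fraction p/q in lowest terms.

Stage 1: f(3) = 3*(2) - 1*(9) + 1*(27) = 24; iterating: f(3)=24, f(4)=79, f(5)=215, f(6)=590, f(7)=1634, f(8)=4527, f(9)=12537, f(10)=34718, f(11)=96144; answer 96144
Stage 2: U1 = 96144; w = -30; cross terms: (-30*-21 - 8*-22)=806, (8*18 - 22*-21)=606, (22*37 - 22*18)=418, (22*-22 - -30*37)=626; twice the area = |2456| = 2456; area = 1228; boundary points = 1 + 1 + 19 + 1 = 22; strictly interior points = area - boundary/2 + 1 = 1218; answer 1218
Stage 3: U2 = 1218; r = 17881; 17881 is prime, so its only divisors are 1 and 17881; sigma = 1 + 17881 = 17882; answer 17882

17882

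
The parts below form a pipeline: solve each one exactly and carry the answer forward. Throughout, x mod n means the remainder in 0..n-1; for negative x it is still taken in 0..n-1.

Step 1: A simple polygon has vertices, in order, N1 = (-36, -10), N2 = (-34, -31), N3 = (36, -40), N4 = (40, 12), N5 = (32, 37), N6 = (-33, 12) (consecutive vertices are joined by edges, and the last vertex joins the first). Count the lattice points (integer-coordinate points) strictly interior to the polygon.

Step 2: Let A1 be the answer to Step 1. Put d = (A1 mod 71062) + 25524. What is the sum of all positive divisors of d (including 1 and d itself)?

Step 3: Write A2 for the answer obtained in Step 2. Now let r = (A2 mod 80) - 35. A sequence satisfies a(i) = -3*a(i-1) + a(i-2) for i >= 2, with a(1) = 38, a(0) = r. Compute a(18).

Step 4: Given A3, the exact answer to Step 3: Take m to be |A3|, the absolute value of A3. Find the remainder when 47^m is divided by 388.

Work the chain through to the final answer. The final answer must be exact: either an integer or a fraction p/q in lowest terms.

355

Step 1: cross terms: (-36*-31 - -34*-10)=776, (-34*-40 - 36*-31)=2476, (36*12 - 40*-40)=2032, (40*37 - 32*12)=1096, (32*12 - -33*37)=1605, (-33*-10 - -36*12)=762; twice the area = |8747| = 8747; area = 8747/2; boundary points = 1 + 1 + 4 + 1 + 5 + 1 = 13; strictly interior points = area - boundary/2 + 1 = 4368; answer 4368
Step 2: A1 = 4368; d = 29892; 29892 = 2^2 * 3 * 47 * 53; sigma = (1 + 2 + 4) * (1 + 3) * (1 + 47) * (1 + 53) = 7 * 4 * 48 * 54 = 72576; answer 72576
Step 3: A2 = 72576; r = -19; a(2) = -3*(38) + 1*(-19) = -133; iterating: a(2)=-133, a(3)=437, a(4)=-1444, a(5)=4769, a(6)=-15751, a(7)=52022, a(8)=-171817, a(9)=567473, a(10)=-1874236, a(11)=6190181, a(12)=-20444779, a(13)=67524518, a(14)=-223018333, a(15)=736579517, a(16)=-2432756884, a(17)=8034850169, a(18)=-26537307391; answer -26537307391
Step 4: A3 = -26537307391; m = 26537307391; squarings mod 388: 47^1=47, 47^2=269, 47^4=193, 47^8=1, 47^16=1, 47^32=1, 47^64=1, 47^128=1, 47^256=1, 47^512=1, 47^1024=1, 47^2048=1, 47^4096=1, 47^8192=1, 47^16384=1, 47^32768=1, 47^65536=1, 47^131072=1, 47^262144=1, 47^524288=1, 47^1048576=1, 47^2097152=1, 47^4194304=1, 47^8388608=1, 47^16777216=1, 47^33554432=1, 47^67108864=1, 47^134217728=1, 47^268435456=1, 47^536870912=1, 47^1073741824=1, 47^2147483648=1, 47^4294967296=1, 47^8589934592=1, 47^17179869184=1; 47^26537307391 = 47^1 * 47^2 * 47^4 * 47^8 * 47^16 * 47^32 * 47^64 * 47^128 * 47^1024 * 47^2048 * 47^8192 * 47^65536 * 47^131072 * 47^262144 * 47^524288 * 47^1048576 * 47^2097152 * 47^8388608 * 47^16777216 * 47^67108864 * 47^134217728 * 47^536870912 * 47^8589934592 * 47^17179869184 = 355 (mod 388); answer 355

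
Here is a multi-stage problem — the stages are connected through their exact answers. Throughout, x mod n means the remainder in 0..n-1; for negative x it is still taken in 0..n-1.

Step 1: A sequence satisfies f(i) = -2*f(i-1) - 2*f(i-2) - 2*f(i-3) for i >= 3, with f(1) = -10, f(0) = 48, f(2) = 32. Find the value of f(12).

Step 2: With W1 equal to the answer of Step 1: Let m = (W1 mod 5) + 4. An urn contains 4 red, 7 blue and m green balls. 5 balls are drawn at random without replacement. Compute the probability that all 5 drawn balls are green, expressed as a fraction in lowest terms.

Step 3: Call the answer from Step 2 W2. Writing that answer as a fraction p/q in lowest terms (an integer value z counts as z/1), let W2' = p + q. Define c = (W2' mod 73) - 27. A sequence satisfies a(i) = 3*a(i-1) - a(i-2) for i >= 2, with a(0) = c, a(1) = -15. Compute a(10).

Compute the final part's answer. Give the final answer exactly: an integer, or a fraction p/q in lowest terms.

Step 1: f(3) = -2*(32) - 2*(-10) - 2*(48) = -140; iterating: f(3)=-140, f(4)=236, f(5)=-256, f(6)=320, f(7)=-600, f(8)=1072, f(9)=-1584, f(10)=2224, f(11)=-3424, f(12)=5568; answer 5568
Step 2: W1 = 5568; m = 7; total draws C(18,5) = 8568; favorable C(7,5) = 21; P = 1/408; answer 1/408
Step 3: W2 = 1/408; threaded value p + q = 409; c = 17; a(2) = 3*(-15) - 1*(17) = -62; iterating: a(2)=-62, a(3)=-171, a(4)=-451, a(5)=-1182, a(6)=-3095, a(7)=-8103, a(8)=-21214, a(9)=-55539, a(10)=-145403; answer -145403

-145403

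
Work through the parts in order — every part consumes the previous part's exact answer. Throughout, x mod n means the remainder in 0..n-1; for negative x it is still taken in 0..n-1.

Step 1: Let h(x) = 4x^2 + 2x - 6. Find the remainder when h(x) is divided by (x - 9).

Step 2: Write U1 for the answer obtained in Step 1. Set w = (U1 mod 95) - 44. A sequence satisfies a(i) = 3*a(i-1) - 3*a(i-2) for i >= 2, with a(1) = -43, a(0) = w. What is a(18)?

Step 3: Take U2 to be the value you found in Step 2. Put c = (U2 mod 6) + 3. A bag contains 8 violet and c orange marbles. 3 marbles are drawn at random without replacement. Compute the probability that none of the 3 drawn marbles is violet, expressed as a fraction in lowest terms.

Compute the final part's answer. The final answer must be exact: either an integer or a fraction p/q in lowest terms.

Step 1: remainder = value at the root: 4*(9)^2 + 2*(9)^1 - 6 = (324) + (18) + (-6) = 336; answer 336
Step 2: U1 = 336; w = 7; a(2) = 3*(-43) - 3*(7) = -150; iterating: a(2)=-150, a(3)=-321, a(4)=-513, a(5)=-576, a(6)=-189, a(7)=1161, a(8)=4050, a(9)=8667, a(10)=13851, a(11)=15552, a(12)=5103, a(13)=-31347, a(14)=-109350, a(15)=-234009, a(16)=-373977, a(17)=-419904, a(18)=-137781; answer -137781
Step 3: U2 = -137781; c = 6; total draws C(14,3) = 364; favorable C(6,3) = 20; P = 5/91; answer 5/91

5/91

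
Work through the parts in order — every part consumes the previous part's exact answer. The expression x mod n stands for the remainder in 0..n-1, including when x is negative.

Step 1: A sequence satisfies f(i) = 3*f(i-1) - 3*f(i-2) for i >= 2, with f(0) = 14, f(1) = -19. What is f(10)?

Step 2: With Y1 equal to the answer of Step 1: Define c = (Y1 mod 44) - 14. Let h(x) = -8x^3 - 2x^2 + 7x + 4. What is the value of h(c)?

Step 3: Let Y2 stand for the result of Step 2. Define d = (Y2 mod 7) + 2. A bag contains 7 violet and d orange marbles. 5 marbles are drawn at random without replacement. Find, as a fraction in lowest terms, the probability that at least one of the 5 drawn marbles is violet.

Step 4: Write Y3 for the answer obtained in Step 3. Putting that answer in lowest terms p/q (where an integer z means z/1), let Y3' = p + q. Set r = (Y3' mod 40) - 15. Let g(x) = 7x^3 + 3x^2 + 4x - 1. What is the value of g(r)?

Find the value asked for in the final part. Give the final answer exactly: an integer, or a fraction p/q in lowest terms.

-821

Step 1: f(2) = 3*(-19) - 3*(14) = -99; iterating: f(2)=-99, f(3)=-240, f(4)=-423, f(5)=-549, f(6)=-378, f(7)=513, f(8)=2673, f(9)=6480, f(10)=11421; answer 11421
Step 2: Y1 = 11421; c = 11; -8*(11)^3 - 2*(11)^2 + 7*(11)^1 + 4 = (-10648) + (-242) + (77) + (4) = -10809; answer -10809
Step 3: Y2 = -10809; d = 8; total draws C(15,5) = 3003; complement C(8,5) = 56; favorable 3003 - 56 = 2947; P = 421/429; answer 421/429
Step 4: Y3 = 421/429; threaded value p + q = 850; r = -5; 7*(-5)^3 + 3*(-5)^2 + 4*(-5)^1 - 1 = (-875) + (75) + (-20) + (-1) = -821; answer -821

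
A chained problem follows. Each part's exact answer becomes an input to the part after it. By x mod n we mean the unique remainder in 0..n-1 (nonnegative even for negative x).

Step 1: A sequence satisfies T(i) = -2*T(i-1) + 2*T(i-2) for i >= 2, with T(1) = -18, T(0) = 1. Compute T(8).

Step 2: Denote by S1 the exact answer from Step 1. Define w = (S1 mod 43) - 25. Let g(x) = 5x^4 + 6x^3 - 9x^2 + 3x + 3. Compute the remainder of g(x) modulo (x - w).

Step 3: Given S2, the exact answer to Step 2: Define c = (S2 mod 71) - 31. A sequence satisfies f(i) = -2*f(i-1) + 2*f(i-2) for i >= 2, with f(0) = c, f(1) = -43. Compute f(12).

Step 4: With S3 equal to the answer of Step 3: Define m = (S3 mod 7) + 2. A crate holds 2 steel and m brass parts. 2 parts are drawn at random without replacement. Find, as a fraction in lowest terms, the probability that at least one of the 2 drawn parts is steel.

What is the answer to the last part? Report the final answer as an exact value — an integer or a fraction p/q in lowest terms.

Step 1: T(2) = -2*(-18) + 2*(1) = 38; iterating: T(2)=38, T(3)=-112, T(4)=300, T(5)=-824, T(6)=2248, T(7)=-6144, T(8)=16784; answer 16784
Step 2: S1 = 16784; w = -11; remainder = value at the root: 5*(-11)^4 + 6*(-11)^3 - 9*(-11)^2 + 3*(-11)^1 + 3 = (73205) + (-7986) + (-1089) + (-33) + (3) = 64100; answer 64100
Step 3: S2 = 64100; c = 27; f(2) = -2*(-43) + 2*(27) = 140; iterating: f(2)=140, f(3)=-366, f(4)=1012, f(5)=-2756, f(6)=7536, f(7)=-20584, f(8)=56240, f(9)=-153648, f(10)=419776, f(11)=-1146848, f(12)=3133248; answer 3133248
Step 4: S3 = 3133248; m = 8; total draws C(10,2) = 45; complement C(8,2) = 28; favorable 45 - 28 = 17; P = 17/45; answer 17/45

17/45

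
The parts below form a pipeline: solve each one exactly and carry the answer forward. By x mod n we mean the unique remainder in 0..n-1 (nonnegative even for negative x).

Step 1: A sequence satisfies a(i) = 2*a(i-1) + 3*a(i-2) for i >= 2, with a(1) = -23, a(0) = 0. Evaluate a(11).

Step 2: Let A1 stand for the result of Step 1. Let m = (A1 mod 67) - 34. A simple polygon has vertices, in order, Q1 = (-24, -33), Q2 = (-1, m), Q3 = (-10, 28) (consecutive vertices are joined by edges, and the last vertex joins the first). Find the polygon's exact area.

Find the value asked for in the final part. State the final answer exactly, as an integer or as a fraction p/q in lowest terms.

1417/2

Step 1: a(2) = 2*(-23) + 3*(0) = -46; iterating: a(2)=-46, a(3)=-161, a(4)=-460, a(5)=-1403, a(6)=-4186, a(7)=-12581, a(8)=-37720, a(9)=-113183, a(10)=-339526, a(11)=-1018601; answer -1018601
Step 2: A1 = -1018601; m = -34; cross terms: (-24*-34 - -1*-33)=783, (-1*28 - -10*-34)=-368, (-10*-33 - -24*28)=1002; twice the area = |1417| = 1417; area = 1417/2; answer 1417/2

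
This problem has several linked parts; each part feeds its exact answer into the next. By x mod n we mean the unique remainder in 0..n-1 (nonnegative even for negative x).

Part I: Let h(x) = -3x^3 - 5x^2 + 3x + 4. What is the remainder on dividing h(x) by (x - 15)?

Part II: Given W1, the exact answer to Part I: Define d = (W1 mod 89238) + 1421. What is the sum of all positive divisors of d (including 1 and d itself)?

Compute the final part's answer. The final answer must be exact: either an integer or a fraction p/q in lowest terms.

181440

Part I: remainder = value at the root: -3*(15)^3 - 5*(15)^2 + 3*(15)^1 + 4 = (-10125) + (-1125) + (45) + (4) = -11201; answer -11201
Part II: W1 = -11201; d = 79458; 79458 = 2 * 3 * 17 * 19 * 41; sigma = (1 + 2) * (1 + 3) * (1 + 17) * (1 + 19) * (1 + 41) = 3 * 4 * 18 * 20 * 42 = 181440; answer 181440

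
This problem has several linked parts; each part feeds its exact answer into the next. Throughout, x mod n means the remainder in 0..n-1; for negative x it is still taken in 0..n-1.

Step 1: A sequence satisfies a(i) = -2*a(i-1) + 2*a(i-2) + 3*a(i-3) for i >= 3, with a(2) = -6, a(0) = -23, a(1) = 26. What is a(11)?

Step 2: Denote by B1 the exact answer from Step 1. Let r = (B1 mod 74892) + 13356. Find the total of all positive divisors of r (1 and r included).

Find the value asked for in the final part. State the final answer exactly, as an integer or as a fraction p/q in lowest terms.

168168

Step 1: a(3) = -2*(-6) + 2*(26) + 3*(-23) = -5; iterating: a(3)=-5, a(4)=76, a(5)=-180, a(6)=497, a(7)=-1126, a(8)=2706, a(9)=-6173, a(10)=14380, a(11)=-32988; answer -32988
Step 2: B1 = -32988; r = 55260; 55260 = 2^2 * 3^2 * 5 * 307; sigma = (1 + 2 + 4) * (1 + 3 + 9) * (1 + 5) * (1 + 307) = 7 * 13 * 6 * 308 = 168168; answer 168168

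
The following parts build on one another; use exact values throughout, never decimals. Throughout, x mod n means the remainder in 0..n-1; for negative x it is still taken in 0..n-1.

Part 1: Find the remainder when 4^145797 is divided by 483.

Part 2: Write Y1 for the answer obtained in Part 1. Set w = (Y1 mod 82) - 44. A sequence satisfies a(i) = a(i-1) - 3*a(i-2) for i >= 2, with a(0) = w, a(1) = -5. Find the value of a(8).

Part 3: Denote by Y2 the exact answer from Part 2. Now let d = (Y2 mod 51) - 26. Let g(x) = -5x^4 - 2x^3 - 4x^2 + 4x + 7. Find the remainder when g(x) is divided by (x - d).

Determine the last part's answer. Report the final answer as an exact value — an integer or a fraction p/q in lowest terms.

Part 1: squarings mod 483: 4^1=4, 4^2=16, 4^4=256, 4^8=331, 4^16=403, 4^32=121, 4^64=151, 4^128=100, 4^256=340, 4^512=163, 4^1024=4, 4^2048=16, 4^4096=256, 4^8192=331, 4^16384=403, 4^32768=121, 4^65536=151, 4^131072=100; 4^145797 = 4^1 * 4^4 * 4^128 * 4^256 * 4^2048 * 4^4096 * 4^8192 * 4^131072 = 64 (mod 483); answer 64
Part 2: Y1 = 64; w = 20; a(2) = 1*(-5) - 3*(20) = -65; iterating: a(2)=-65, a(3)=-50, a(4)=145, a(5)=295, a(6)=-140, a(7)=-1025, a(8)=-605; answer -605
Part 3: Y2 = -605; d = -19; remainder = value at the root: -5*(-19)^4 - 2*(-19)^3 - 4*(-19)^2 + 4*(-19)^1 + 7 = (-651605) + (13718) + (-1444) + (-76) + (7) = -639400; answer -639400

-639400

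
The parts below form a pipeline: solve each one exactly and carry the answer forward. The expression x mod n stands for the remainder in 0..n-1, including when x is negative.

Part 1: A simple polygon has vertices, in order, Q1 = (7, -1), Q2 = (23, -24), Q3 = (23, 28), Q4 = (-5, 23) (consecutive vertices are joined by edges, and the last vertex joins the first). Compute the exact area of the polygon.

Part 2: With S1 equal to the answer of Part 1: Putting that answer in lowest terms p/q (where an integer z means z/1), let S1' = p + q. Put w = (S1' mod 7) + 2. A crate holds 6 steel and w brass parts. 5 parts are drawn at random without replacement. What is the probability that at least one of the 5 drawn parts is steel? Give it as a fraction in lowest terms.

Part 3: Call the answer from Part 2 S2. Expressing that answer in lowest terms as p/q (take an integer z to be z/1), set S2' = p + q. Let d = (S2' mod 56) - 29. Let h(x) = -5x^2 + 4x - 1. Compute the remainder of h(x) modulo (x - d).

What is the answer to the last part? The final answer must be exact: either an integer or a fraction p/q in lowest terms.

-3754

Part 1: cross terms: (7*-24 - 23*-1)=-145, (23*28 - 23*-24)=1196, (23*23 - -5*28)=669, (-5*-1 - 7*23)=-156; twice the area = |1564| = 1564; area = 782; answer 782
Part 2: S1 = 782; threaded value p + q = 783; w = 8; total draws C(14,5) = 2002; complement C(8,5) = 56; favorable 2002 - 56 = 1946; P = 139/143; answer 139/143
Part 3: S2 = 139/143; threaded value p + q = 282; d = -27; remainder = value at the root: -5*(-27)^2 + 4*(-27)^1 - 1 = (-3645) + (-108) + (-1) = -3754; answer -3754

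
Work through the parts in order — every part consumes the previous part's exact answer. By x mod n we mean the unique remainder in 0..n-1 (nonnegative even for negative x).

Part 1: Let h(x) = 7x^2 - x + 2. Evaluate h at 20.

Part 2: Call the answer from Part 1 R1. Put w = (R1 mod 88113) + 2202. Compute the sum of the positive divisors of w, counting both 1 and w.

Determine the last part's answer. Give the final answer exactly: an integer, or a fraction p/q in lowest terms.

Part 1: 7*(20)^2 - 1*(20)^1 + 2 = (2800) + (-20) + (2) = 2782; answer 2782
Part 2: R1 = 2782; w = 4984; 4984 = 2^3 * 7 * 89; sigma = (1 + 2 + 4 + 8) * (1 + 7) * (1 + 89) = 15 * 8 * 90 = 10800; answer 10800

10800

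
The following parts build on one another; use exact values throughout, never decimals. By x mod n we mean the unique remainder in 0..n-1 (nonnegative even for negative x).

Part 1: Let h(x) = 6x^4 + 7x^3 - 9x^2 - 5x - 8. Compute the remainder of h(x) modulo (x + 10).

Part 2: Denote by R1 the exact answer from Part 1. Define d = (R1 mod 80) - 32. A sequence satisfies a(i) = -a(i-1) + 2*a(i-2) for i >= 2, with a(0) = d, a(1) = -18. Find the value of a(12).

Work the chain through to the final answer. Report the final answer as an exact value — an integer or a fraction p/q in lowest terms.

65550

Part 1: remainder = value at the root: 6*(-10)^4 + 7*(-10)^3 - 9*(-10)^2 - 5*(-10)^1 - 8 = (60000) + (-7000) + (-900) + (50) + (-8) = 52142; answer 52142
Part 2: R1 = 52142; d = 30; a(2) = -1*(-18) + 2*(30) = 78; iterating: a(2)=78, a(3)=-114, a(4)=270, a(5)=-498, a(6)=1038, a(7)=-2034, a(8)=4110, a(9)=-8178, a(10)=16398, a(11)=-32754, a(12)=65550; answer 65550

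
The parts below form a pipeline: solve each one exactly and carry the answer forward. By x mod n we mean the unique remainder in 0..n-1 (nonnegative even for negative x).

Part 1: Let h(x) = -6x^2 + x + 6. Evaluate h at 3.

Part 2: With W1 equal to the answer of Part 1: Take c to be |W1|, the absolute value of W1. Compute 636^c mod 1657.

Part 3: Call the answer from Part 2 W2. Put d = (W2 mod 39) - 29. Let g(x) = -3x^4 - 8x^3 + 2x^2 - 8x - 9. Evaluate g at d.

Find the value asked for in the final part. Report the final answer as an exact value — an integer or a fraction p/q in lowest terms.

-1924826

Part 1: -6*(3)^2 + 1*(3)^1 + 6 = (-54) + (3) + (6) = -45; answer -45
Part 2: W1 = -45; c = 45; squarings mod 1657: 636^1=636, 636^2=188, 636^4=547, 636^8=949, 636^16=850, 636^32=48; 636^45 = 636^1 * 636^4 * 636^8 * 636^32 = 1209 (mod 1657); answer 1209
Part 3: W2 = 1209; d = -29; -3*(-29)^4 - 8*(-29)^3 + 2*(-29)^2 - 8*(-29)^1 - 9 = (-2121843) + (195112) + (1682) + (232) + (-9) = -1924826; answer -1924826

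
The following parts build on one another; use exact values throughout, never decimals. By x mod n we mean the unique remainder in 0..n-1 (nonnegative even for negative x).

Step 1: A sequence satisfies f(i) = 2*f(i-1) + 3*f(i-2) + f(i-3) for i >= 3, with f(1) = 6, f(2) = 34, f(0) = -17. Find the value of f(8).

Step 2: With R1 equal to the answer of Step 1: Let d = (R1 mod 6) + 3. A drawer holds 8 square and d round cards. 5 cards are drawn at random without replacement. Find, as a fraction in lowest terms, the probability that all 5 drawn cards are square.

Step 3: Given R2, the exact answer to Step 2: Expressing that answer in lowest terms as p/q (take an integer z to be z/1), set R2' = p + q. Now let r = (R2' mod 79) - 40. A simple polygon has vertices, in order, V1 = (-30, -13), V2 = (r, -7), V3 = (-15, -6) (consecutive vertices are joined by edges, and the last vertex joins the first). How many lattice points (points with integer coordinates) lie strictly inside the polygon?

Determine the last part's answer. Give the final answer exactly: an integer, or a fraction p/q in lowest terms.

48

Step 1: f(3) = 2*(34) + 3*(6) + 1*(-17) = 69; iterating: f(3)=69, f(4)=246, f(5)=733, f(6)=2273, f(7)=6991, f(8)=21534; answer 21534
Step 2: R1 = 21534; d = 3; total draws C(11,5) = 462; favorable C(8,5) = 56; P = 4/33; answer 4/33
Step 3: R2 = 4/33; threaded value p + q = 37; r = -3; cross terms: (-30*-7 - -3*-13)=171, (-3*-6 - -15*-7)=-87, (-15*-13 - -30*-6)=15; twice the area = |99| = 99; area = 99/2; boundary points = 3 + 1 + 1 = 5; strictly interior points = area - boundary/2 + 1 = 48; answer 48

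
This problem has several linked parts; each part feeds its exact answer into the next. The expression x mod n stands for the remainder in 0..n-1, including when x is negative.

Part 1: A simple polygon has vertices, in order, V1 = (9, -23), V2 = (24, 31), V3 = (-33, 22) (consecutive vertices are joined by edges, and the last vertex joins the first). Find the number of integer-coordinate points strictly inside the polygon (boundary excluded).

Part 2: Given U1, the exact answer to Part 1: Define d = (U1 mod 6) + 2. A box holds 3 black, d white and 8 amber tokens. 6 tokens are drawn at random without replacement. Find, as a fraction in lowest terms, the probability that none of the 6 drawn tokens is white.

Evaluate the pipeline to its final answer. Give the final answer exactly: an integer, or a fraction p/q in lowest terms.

33/884

Part 1: cross terms: (9*31 - 24*-23)=831, (24*22 - -33*31)=1551, (-33*-23 - 9*22)=561; twice the area = |2943| = 2943; area = 2943/2; boundary points = 3 + 3 + 3 = 9; strictly interior points = area - boundary/2 + 1 = 1468; answer 1468
Part 2: U1 = 1468; d = 6; total draws C(17,6) = 12376; favorable C(11,6) = 462; P = 33/884; answer 33/884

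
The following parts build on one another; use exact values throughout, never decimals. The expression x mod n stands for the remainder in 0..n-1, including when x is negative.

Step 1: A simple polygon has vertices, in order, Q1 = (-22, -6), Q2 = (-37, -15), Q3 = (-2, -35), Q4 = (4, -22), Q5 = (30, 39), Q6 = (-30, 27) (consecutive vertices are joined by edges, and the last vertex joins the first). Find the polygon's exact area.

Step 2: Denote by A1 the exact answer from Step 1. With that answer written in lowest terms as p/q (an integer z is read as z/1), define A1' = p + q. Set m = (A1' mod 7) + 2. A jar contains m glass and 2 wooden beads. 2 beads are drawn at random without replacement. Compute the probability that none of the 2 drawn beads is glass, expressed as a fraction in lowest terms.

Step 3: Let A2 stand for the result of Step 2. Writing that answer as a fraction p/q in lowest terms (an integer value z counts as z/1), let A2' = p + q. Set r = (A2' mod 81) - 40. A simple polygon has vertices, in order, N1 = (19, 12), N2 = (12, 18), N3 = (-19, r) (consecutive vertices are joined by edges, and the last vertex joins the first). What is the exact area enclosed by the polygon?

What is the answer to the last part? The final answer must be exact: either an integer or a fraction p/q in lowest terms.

333/2

Step 1: cross terms: (-22*-15 - -37*-6)=108, (-37*-35 - -2*-15)=1265, (-2*-22 - 4*-35)=184, (4*39 - 30*-22)=816, (30*27 - -30*39)=1980, (-30*-6 - -22*27)=774; twice the area = |5127| = 5127; area = 5127/2; answer 5127/2
Step 2: A1 = 5127/2; threaded value p + q = 5129; m = 7; total draws C(9,2) = 36; favorable C(2,2) = 1; P = 1/36; answer 1/36
Step 3: A2 = 1/36; threaded value p + q = 37; r = -3; cross terms: (19*18 - 12*12)=198, (12*-3 - -19*18)=306, (-19*12 - 19*-3)=-171; twice the area = |333| = 333; area = 333/2; answer 333/2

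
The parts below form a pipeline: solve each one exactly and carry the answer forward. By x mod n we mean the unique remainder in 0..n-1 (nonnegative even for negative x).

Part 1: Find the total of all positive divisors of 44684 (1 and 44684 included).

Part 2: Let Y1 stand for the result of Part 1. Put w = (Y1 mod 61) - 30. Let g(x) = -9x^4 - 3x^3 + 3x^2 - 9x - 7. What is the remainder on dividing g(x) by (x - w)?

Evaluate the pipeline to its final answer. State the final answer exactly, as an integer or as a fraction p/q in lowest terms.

Part 1: 44684 = 2^2 * 11171; sigma = (1 + 2 + 4) * (1 + 11171) = 7 * 11172 = 78204; answer 78204
Part 2: Y1 = 78204; w = -28; remainder = value at the root: -9*(-28)^4 - 3*(-28)^3 + 3*(-28)^2 - 9*(-28)^1 - 7 = (-5531904) + (65856) + (2352) + (252) + (-7) = -5463451; answer -5463451

-5463451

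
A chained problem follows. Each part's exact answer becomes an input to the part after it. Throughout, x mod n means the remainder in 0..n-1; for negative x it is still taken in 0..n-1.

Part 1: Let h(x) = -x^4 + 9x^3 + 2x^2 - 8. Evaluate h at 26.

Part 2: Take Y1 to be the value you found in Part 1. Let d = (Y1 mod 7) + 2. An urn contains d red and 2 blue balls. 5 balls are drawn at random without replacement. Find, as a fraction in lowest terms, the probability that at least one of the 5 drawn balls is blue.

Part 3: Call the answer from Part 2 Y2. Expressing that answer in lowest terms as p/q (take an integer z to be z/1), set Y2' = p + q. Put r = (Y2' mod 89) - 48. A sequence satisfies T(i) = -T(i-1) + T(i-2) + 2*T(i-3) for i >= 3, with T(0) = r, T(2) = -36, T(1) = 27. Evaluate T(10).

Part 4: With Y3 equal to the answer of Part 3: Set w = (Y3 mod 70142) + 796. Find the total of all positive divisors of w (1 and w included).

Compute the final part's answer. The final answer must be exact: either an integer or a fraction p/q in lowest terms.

Part 1: -1*(26)^4 + 9*(26)^3 + 2*(26)^2 - 8 = (-456976) + (158184) + (1352) + (-8) = -297448; answer -297448
Part 2: Y1 = -297448; d = 5; total draws C(7,5) = 21; complement C(5,5) = 1; favorable 21 - 1 = 20; P = 20/21; answer 20/21
Part 3: Y2 = 20/21; threaded value p + q = 41; r = -7; T(3) = -1*(-36) + 1*(27) + 2*(-7) = 49; iterating: T(3)=49, T(4)=-31, T(5)=8, T(6)=59, T(7)=-113, T(8)=188, T(9)=-183, T(10)=145; answer 145
Part 4: Y3 = 145; w = 941; 941 is prime, so its only divisors are 1 and 941; sigma = 1 + 941 = 942; answer 942

942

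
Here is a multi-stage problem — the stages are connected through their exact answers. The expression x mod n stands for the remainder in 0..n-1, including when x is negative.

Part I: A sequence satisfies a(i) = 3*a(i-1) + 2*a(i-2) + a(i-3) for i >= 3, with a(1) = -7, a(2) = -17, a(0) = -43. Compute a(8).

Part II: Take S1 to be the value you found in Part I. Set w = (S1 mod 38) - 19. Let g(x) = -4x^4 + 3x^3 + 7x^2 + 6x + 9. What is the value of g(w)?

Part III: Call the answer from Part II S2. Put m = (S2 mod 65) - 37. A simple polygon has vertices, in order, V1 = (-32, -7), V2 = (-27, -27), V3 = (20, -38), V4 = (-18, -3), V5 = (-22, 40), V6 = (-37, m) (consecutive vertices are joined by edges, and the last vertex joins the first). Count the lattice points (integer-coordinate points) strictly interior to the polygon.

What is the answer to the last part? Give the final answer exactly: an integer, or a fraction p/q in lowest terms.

Part I: a(3) = 3*(-17) + 2*(-7) + 1*(-43) = -108; iterating: a(3)=-108, a(4)=-365, a(5)=-1328, a(6)=-4822, a(7)=-17487, a(8)=-63433; answer -63433
Part II: S1 = -63433; w = 8; -4*(8)^4 + 3*(8)^3 + 7*(8)^2 + 6*(8)^1 + 9 = (-16384) + (1536) + (448) + (48) + (9) = -14343; answer -14343
Part III: S2 = -14343; m = -15; cross terms: (-32*-27 - -27*-7)=675, (-27*-38 - 20*-27)=1566, (20*-3 - -18*-38)=-744, (-18*40 - -22*-3)=-786, (-22*-15 - -37*40)=1810, (-37*-7 - -32*-15)=-221; twice the area = |2300| = 2300; area = 1150; boundary points = 5 + 1 + 1 + 1 + 5 + 1 = 14; strictly interior points = area - boundary/2 + 1 = 1144; answer 1144

1144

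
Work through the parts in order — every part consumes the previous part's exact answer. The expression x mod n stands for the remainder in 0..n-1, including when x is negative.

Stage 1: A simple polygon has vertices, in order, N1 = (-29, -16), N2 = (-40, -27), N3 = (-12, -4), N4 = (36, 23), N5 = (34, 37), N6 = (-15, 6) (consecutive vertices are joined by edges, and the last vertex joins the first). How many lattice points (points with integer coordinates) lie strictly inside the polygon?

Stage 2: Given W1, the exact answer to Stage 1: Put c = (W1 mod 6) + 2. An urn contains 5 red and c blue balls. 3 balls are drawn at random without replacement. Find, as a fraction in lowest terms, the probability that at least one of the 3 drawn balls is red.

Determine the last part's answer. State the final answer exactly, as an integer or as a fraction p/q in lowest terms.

Stage 1: cross terms: (-29*-27 - -40*-16)=143, (-40*-4 - -12*-27)=-164, (-12*23 - 36*-4)=-132, (36*37 - 34*23)=550, (34*6 - -15*37)=759, (-15*-16 - -29*6)=414; twice the area = |1570| = 1570; area = 785; boundary points = 11 + 1 + 3 + 2 + 1 + 2 = 20; strictly interior points = area - boundary/2 + 1 = 776; answer 776
Stage 2: W1 = 776; c = 4; total draws C(9,3) = 84; complement C(4,3) = 4; favorable 84 - 4 = 80; P = 20/21; answer 20/21

20/21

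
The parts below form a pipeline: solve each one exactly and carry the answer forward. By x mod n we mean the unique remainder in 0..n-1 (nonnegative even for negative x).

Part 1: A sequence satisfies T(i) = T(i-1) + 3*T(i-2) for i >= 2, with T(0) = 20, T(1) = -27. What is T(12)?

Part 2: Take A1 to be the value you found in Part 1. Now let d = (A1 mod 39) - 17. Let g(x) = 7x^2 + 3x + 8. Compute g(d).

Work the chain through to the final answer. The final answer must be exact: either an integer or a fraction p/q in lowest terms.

Part 1: T(2) = 1*(-27) + 3*(20) = 33; iterating: T(2)=33, T(3)=-48, T(4)=51, T(5)=-93, T(6)=60, T(7)=-219, T(8)=-39, T(9)=-696, T(10)=-813, T(11)=-2901, T(12)=-5340; answer -5340
Part 2: A1 = -5340; d = -14; 7*(-14)^2 + 3*(-14)^1 + 8 = (1372) + (-42) + (8) = 1338; answer 1338

1338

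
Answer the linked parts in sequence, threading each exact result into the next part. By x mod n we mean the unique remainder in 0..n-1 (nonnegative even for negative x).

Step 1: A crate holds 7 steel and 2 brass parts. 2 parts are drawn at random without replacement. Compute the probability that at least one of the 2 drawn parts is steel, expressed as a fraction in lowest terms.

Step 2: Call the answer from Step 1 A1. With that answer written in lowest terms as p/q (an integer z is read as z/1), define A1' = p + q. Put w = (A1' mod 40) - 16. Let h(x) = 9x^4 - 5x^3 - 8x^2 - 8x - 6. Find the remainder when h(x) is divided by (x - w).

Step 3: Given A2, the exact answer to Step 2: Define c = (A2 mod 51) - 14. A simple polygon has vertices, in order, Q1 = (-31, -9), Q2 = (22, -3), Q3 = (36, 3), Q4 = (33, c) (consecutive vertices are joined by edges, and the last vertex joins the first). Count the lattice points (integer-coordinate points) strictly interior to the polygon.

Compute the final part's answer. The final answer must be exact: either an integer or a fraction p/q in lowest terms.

Step 1: total draws C(9,2) = 36; complement C(2,2) = 1; favorable 36 - 1 = 35; P = 35/36; answer 35/36
Step 2: A1 = 35/36; threaded value p + q = 71; w = 15; remainder = value at the root: 9*(15)^4 - 5*(15)^3 - 8*(15)^2 - 8*(15)^1 - 6 = (455625) + (-16875) + (-1800) + (-120) + (-6) = 436824; answer 436824
Step 3: A2 = 436824; c = -5; cross terms: (-31*-3 - 22*-9)=291, (22*3 - 36*-3)=174, (36*-5 - 33*3)=-279, (33*-9 - -31*-5)=-452; twice the area = |-266| = 266; area = 133; boundary points = 1 + 2 + 1 + 4 = 8; strictly interior points = area - boundary/2 + 1 = 130; answer 130

130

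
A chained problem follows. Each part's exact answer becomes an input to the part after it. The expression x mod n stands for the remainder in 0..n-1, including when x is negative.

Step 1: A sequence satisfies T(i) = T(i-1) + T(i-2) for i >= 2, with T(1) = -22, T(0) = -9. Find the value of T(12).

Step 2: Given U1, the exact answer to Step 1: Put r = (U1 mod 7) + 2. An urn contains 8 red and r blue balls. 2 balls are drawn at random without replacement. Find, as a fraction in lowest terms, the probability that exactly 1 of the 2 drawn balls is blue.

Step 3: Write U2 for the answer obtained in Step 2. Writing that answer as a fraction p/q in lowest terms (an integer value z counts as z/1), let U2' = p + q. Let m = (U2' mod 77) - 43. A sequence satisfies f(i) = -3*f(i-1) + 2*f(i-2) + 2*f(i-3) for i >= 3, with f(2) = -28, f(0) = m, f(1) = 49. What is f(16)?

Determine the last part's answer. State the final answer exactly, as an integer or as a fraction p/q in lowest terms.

-1606681644

Step 1: T(2) = 1*(-22) + 1*(-9) = -31; iterating: T(2)=-31, T(3)=-53, T(4)=-84, T(5)=-137, T(6)=-221, T(7)=-358, T(8)=-579, T(9)=-937, T(10)=-1516, T(11)=-2453, T(12)=-3969; answer -3969
Step 2: U1 = -3969; r = 2; total draws C(10,2) = 45; favorable C(2,1)*C(8,1) = 16; P = 16/45; answer 16/45
Step 3: U2 = 16/45; threaded value p + q = 61; m = 18; f(3) = -3*(-28) + 2*(49) + 2*(18) = 218; iterating: f(3)=218, f(4)=-612, f(5)=2216, f(6)=-7436, f(7)=25516, f(8)=-86988, f(9)=297124, f(10)=-1014316, f(11)=3463220, f(12)=-11824044, f(13)=40369940, f(14)=-137831468, f(15)=470586196, f(16)=-1606681644; answer -1606681644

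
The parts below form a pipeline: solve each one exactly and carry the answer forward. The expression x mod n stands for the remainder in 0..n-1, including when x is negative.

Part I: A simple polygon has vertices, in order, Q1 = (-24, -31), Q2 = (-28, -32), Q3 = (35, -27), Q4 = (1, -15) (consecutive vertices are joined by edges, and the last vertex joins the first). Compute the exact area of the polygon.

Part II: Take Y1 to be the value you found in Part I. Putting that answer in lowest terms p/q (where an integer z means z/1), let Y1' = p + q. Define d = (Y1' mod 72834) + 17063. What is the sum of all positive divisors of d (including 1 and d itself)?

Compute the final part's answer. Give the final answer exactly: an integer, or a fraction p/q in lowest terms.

Part I: cross terms: (-24*-32 - -28*-31)=-100, (-28*-27 - 35*-32)=1876, (35*-15 - 1*-27)=-498, (1*-31 - -24*-15)=-391; twice the area = |887| = 887; area = 887/2; answer 887/2
Part II: Y1 = 887/2; threaded value p + q = 889; d = 17952; 17952 = 2^5 * 3 * 11 * 17; sigma = (1 + 2 + 4 + 8 + 16 + 32) * (1 + 3) * (1 + 11) * (1 + 17) = 63 * 4 * 12 * 18 = 54432; answer 54432

54432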